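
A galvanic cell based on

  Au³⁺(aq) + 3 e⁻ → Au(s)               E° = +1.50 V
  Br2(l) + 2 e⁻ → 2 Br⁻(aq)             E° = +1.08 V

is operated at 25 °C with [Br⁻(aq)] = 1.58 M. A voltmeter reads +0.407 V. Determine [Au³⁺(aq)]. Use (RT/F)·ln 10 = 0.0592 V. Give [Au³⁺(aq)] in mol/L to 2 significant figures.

0.056 M

With Au³⁺/Au at the cathode and Br₂/Br⁻ at the anode, E°cell = +1.50 − (+1.08) = +0.42 V (n = 6).
Since E = E° − (0.0592/n)·log Q, log Q = n(E° − E)/0.0592 = 1.318.
For 2 Au³⁺(aq) + 6 Br⁻(aq) → 2 Au(s) + 3 Br2(l), the reaction quotient is Q = 1 / ([Au³⁺(aq)]^2·[Br⁻(aq)]^6).
Isolating [Au³⁺(aq)] in Q = 10^{1.318} yields log [Au³⁺(aq)] = −1.255, i.e. 0.056 M.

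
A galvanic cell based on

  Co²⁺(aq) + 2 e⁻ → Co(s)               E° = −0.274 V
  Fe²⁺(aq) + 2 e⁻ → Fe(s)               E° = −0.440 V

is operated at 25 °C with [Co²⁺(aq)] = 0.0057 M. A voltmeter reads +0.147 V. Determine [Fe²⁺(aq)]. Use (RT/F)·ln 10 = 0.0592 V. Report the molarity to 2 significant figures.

With Co²⁺/Co at the cathode and Fe²⁺/Fe at the anode, E°cell = −0.274 − (−0.440) = +0.166 V (n = 2).
From the Nernst equation, log Q = n(E° − E)/0.0592 = 2·(+0.166 − (+0.147))/0.0592 = 0.642.
For Co²⁺(aq) + Fe(s) → Co(s) + Fe²⁺(aq), the reaction quotient is Q = [Fe²⁺(aq)] / [Co²⁺(aq)].
Substituting the known concentrations and solving, log [Fe²⁺(aq)] = −1.602 and [Fe²⁺(aq)] = 0.025 M.

0.025 M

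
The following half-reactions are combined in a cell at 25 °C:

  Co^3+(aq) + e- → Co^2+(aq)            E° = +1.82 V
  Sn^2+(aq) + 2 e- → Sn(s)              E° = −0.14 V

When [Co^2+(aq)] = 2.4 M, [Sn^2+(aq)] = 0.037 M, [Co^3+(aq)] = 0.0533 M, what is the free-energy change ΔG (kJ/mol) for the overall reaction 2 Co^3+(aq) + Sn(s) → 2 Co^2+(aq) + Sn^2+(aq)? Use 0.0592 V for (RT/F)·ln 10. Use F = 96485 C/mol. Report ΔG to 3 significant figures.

The standard cell potential is +1.82 − (−0.14) = +1.96 V, with n = 2 electrons in the balanced equation.
Here Q = ([Co^2+(aq)]^2·[Sn^2+(aq)]) / [Co^3+(aq)]^2 = 75 (log Q = 1.875), giving E = +1.96 − (0.0592/2)·(1.875) = +1.9045 V.
Finally ΔG = −nFE = −(2)(96485 C/mol)(+1.9045 V) = −368 kJ/mol.

−368 kJ/mol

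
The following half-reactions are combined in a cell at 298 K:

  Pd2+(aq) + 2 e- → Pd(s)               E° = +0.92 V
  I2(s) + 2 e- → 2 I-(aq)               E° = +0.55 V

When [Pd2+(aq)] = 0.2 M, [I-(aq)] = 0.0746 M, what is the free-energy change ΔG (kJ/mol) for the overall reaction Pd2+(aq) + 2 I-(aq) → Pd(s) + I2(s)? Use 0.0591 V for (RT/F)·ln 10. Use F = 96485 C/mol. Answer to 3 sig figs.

−54.6 kJ/mol

E°cell = +0.92 − (+0.55) = +0.37 V; the balanced reaction transfers n = 2 electrons.
The reaction quotient is 1 / ([Pd2+(aq)]·[I-(aq)]^2) = 898; by Nernst, E = +0.37 − (0.0591/2)(2.953) = +0.2827 V.
Then ΔG = −nFE = −2 × 96485 × +0.2827 J/mol = −54.6 kJ/mol.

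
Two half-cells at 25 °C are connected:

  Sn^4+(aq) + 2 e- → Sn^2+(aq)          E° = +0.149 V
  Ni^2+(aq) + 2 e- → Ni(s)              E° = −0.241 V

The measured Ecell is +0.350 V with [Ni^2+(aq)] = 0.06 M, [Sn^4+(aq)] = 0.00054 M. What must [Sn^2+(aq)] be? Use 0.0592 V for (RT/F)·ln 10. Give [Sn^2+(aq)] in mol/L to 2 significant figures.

0.20 M

Sn⁴⁺/Sn²⁺ is the cathode (higher E°); E°cell = +0.149 − (−0.241) = +0.390 V with n = 2.
From the Nernst equation, log Q = n(E° − E)/0.0592 = 2·(+0.390 − (+0.350))/0.0592 = 1.351.
Balancing electrons gives Sn^4+(aq) + Ni(s) → Sn^2+(aq) + Ni^2+(aq); thus Q = ([Sn^2+(aq)]·[Ni^2+(aq)]) / [Sn^4+(aq)].
Solving for the unknown gives log [Sn^2+(aq)] = −0.695, so [Sn^2+(aq)] ≈ 0.20 M.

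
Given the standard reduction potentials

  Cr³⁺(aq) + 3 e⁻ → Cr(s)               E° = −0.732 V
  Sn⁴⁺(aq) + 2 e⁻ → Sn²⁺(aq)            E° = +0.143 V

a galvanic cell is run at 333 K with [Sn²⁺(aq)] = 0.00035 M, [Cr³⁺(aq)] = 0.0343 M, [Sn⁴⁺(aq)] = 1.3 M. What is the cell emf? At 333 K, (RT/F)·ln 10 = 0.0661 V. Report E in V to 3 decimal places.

+1.025 V

The Sn⁴⁺/Sn²⁺ couple has the more positive E°, so it is the cathode; Cr³⁺/Cr is the anode.
E°cell = +0.143 − (−0.732) = +0.875 V, with n = 6 electrons transferred.
The balanced reaction is 3 Sn⁴⁺(aq) + 2 Cr(s) → 3 Sn²⁺(aq) + 2 Cr³⁺(aq), so Q = ([Sn²⁺(aq)]^3·[Cr³⁺(aq)]^2) / [Sn⁴⁺(aq)]^3 = 2.3×10^−14 and log Q = −13.639.
E = E° − (0.0661/n)·log Q = +0.875 − (0.0661/6)(−13.639) = +1.025 V.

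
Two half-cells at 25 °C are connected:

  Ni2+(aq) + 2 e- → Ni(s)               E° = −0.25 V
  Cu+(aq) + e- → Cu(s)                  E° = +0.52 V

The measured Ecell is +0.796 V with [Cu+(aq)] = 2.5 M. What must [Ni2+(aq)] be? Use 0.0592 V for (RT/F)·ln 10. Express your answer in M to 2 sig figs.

0.83 M

Cu⁺/Cu is the cathode (higher E°); E°cell = +0.52 − (−0.25) = +0.77 V with n = 2.
From the Nernst equation, log Q = n(E° − E)/0.0592 = 2·(+0.77 − (+0.796))/0.0592 = −0.878.
For 2 Cu+(aq) + Ni(s) → 2 Cu(s) + Ni2+(aq), the reaction quotient is Q = [Ni2+(aq)] / [Cu+(aq)]^2.
Solving for the unknown gives log [Ni2+(aq)] = −0.082, so [Ni2+(aq)] ≈ 0.83 M.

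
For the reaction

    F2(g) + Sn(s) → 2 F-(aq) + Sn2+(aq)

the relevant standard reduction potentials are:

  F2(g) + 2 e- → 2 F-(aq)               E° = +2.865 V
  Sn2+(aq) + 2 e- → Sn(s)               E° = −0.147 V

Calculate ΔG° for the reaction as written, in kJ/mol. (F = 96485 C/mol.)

−581 kJ/mol

In the reaction as written F2(g) is reduced, so the F₂/F⁻ couple is the cathode and Sn²⁺/Sn is the anode.
E°cell = +2.865 − (−0.147) = +3.012 V; balancing electrons gives n = 2.
ΔG° = −nFE°cell = −(2)(96485)(+3.012) J/mol = −581 kJ/mol.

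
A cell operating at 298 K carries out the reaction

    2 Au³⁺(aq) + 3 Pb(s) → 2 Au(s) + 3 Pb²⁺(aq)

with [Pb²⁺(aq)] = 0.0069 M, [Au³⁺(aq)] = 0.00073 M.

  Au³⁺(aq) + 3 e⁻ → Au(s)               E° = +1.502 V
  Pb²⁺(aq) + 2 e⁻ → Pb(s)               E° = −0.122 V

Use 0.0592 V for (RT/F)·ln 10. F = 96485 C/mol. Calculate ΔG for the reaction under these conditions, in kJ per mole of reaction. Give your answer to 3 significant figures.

−941 kJ/mol

E°cell = +1.502 − (−0.122) = +1.624 V; the balanced reaction transfers n = 6 electrons.
The reaction quotient is [Pb²⁺(aq)]^3 / [Au³⁺(aq)]^2 = 0.616; by Nernst, E = +1.624 − (0.0592/6)(−0.210) = +1.6261 V.
Finally ΔG = −nFE = −(6)(96485 C/mol)(+1.6261 V) = −941 kJ/mol.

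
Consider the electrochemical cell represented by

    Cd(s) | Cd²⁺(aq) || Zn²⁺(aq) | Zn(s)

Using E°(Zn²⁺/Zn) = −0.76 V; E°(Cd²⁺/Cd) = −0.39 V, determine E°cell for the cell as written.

By convention the left-hand electrode in cell notation is the anode (oxidation) and the right-hand electrode is the cathode (reduction).
E°cell = E°(right) − E°(left) = −0.76 − (−0.39) = −0.37 V.
The negative sign shows that, as written, the cell would require an external voltage to drive the reaction.

−0.37 V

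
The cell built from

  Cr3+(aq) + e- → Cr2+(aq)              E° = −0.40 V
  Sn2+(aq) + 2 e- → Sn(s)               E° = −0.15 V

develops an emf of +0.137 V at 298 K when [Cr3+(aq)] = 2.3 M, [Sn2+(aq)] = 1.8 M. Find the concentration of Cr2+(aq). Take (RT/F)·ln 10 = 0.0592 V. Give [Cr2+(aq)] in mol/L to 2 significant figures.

0.021 M

Sn²⁺/Sn is the cathode (higher E°); E°cell = −0.15 − (−0.40) = +0.25 V with n = 2.
From the Nernst equation, log Q = n(E° − E)/0.0592 = 2·(+0.25 − (+0.137))/0.0592 = 3.818.
For Sn2+(aq) + 2 Cr2+(aq) → Sn(s) + 2 Cr3+(aq), the reaction quotient is Q = [Cr3+(aq)]^2 / ([Sn2+(aq)]·[Cr2+(aq)]^2).
Solving for the unknown gives log [Cr2+(aq)] = −1.675, so [Cr2+(aq)] ≈ 0.021 M.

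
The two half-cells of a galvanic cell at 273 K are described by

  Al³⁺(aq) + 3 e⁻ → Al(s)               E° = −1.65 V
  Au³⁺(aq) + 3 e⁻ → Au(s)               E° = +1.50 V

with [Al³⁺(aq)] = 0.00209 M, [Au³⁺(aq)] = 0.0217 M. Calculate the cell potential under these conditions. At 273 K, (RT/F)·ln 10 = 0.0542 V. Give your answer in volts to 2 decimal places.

The Au³⁺/Au couple has the more positive E°, so it is the cathode; Al³⁺/Al is the anode.
E°cell = E°cat − E°an = +1.50 − (−1.65) = +3.15 V; n = 3.
The balanced reaction is Au³⁺(aq) + Al(s) → Au(s) + Al³⁺(aq), so Q = [Al³⁺(aq)] / [Au³⁺(aq)] = 0.0963 and log Q = −1.016.
Applying E = E° − (RT ln10/nF)·log Q gives +3.15 − (0.0542/3)(−1.016) = +3.17 V.

+3.17 V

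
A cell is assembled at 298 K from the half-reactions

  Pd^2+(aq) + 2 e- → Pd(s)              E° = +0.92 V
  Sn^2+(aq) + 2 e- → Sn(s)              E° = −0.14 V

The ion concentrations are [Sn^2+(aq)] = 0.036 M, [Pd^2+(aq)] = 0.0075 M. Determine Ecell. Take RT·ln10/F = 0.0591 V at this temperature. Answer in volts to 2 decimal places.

Since E°(Pd²⁺/Pd) > E°(Sn²⁺/Sn), Pd²⁺/Pd serves as the cathode.
E°cell = +0.92 − (−0.14) = +1.06 V, with n = 2 electrons transferred.
Balancing gives Pd^2+(aq) + Sn(s) → Pd(s) + Sn^2+(aq); hence Q = [Sn^2+(aq)] / [Pd^2+(aq)] = 4.8 (log Q = 0.681).
E = E° − (0.0591/n)·log Q = +1.06 − (0.0591/2)(0.681) = +1.04 V.

+1.04 V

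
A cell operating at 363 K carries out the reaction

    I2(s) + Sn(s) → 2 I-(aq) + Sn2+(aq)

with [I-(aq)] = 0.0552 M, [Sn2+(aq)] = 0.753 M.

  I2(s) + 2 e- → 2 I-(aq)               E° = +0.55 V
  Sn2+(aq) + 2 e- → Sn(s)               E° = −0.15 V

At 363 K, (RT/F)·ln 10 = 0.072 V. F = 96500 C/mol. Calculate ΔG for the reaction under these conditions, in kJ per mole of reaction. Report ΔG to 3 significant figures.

E°cell = +0.55 − (−0.15) = +0.70 V; the balanced reaction transfers n = 2 electrons.
Here Q = [I-(aq)]^2·[Sn2+(aq)] = 0.00229 (log Q = −2.639), giving E = +0.70 − (0.072/2)·(−2.639) = +0.7950 V.
Finally ΔG = −nFE = −(2)(96500 C/mol)(+0.7950 V) = −153 kJ/mol.

−153 kJ/mol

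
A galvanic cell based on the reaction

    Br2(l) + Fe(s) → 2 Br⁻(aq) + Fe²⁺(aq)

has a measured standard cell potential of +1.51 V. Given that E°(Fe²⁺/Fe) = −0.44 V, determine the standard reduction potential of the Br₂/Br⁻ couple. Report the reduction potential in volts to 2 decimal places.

+1.07 V

In the reaction as written the Br₂/Br⁻ couple is reduced (cathode) and Fe²⁺/Fe is oxidized (anode), so E°cell = E°(Br₂/Br⁻) − E°(Fe²⁺/Fe).
E°(Br₂/Br⁻) = E°cell + E°(anode) = +1.51 + (−0.44) = +1.07 V.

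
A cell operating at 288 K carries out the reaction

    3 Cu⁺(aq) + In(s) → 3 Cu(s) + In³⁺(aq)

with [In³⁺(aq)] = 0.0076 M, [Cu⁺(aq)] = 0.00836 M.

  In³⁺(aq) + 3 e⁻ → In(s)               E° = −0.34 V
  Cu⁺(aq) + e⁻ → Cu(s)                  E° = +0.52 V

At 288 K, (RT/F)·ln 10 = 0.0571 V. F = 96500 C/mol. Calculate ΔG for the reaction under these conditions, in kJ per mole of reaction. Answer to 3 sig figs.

−226 kJ/mol

The standard cell potential is +0.52 − (−0.34) = +0.86 V, with n = 3 electrons in the balanced equation.
The reaction quotient is [In³⁺(aq)] / [Cu⁺(aq)]^3 = 1.3×10^4; by Nernst, E = +0.86 − (0.0571/3)(4.114) = +0.7817 V.
Finally ΔG = −nFE = −(3)(96500 C/mol)(+0.7817 V) = −226 kJ/mol.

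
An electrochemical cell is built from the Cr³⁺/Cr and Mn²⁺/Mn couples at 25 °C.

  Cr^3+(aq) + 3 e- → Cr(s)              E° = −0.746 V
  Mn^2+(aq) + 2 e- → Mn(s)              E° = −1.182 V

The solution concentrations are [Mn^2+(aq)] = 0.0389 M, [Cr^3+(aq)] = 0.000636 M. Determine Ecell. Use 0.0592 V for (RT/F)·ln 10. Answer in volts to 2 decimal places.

Since E°(Cr³⁺/Cr) > E°(Mn²⁺/Mn), Cr³⁺/Cr serves as the cathode.
E°cell = E°cat − E°an = −0.746 − (−1.182) = +0.436 V; n = 6.
The balanced reaction is 2 Cr^3+(aq) + 3 Mn(s) → 2 Cr(s) + 3 Mn^2+(aq), so Q = [Mn^2+(aq)]^3 / [Cr^3+(aq)]^2 = 146 and log Q = 2.163.
Applying E = E° − (RT ln10/nF)·log Q gives +0.436 − (0.0592/6)(2.163) = +0.41 V.

+0.41 V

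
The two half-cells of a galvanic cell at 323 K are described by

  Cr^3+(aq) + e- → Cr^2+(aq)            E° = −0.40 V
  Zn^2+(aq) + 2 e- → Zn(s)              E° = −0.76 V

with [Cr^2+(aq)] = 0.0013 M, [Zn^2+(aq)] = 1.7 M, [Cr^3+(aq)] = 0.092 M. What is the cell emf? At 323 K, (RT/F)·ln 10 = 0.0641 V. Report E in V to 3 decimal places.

+0.471 V

The Cr³⁺/Cr²⁺ couple has the more positive E°, so it is the cathode; Zn²⁺/Zn is the anode.
The standard potential is −0.40 − (−0.76) = +0.36 V and the balanced reaction transfers n = 2 electrons.
The balanced reaction is 2 Cr^3+(aq) + Zn(s) → 2 Cr^2+(aq) + Zn^2+(aq), so Q = ([Cr^2+(aq)]^2·[Zn^2+(aq)]) / [Cr^3+(aq)]^2 = 0.000339 and log Q = −3.469.
Applying E = E° − (RT ln10/nF)·log Q gives +0.36 − (0.0641/2)(−3.469) = +0.471 V.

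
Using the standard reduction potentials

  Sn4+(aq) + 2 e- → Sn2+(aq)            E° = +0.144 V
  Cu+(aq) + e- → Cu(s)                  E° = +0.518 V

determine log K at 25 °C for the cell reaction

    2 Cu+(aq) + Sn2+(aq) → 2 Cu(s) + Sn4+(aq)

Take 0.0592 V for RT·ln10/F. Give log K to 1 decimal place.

The Cu⁺/Cu couple is reduced (cathode); E°cell = +0.518 − (+0.144) = +0.374 V with n = 2.
At equilibrium E = 0, so log K = nE°cell / 0.0592 = (2)(+0.374) / 0.0592 = 12.6.

log K = 12.6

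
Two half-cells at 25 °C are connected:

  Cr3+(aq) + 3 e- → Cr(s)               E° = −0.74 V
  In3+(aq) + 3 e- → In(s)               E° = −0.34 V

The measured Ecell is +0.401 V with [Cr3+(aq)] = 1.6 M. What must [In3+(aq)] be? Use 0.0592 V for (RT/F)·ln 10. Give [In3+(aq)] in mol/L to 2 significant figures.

1.8 M

In³⁺/In is the cathode (higher E°); E°cell = −0.34 − (−0.74) = +0.40 V with n = 3.
Rearranging E = E° − (0.0592/n)·log Q gives log Q = 3(+0.40 − (+0.401))/0.0592 = −0.051.
Balancing electrons gives In3+(aq) + Cr(s) → In(s) + Cr3+(aq); thus Q = [Cr3+(aq)] / [In3+(aq)].
Substituting the known concentrations and solving, log [In3+(aq)] = 0.255 and [In3+(aq)] = 1.8 M.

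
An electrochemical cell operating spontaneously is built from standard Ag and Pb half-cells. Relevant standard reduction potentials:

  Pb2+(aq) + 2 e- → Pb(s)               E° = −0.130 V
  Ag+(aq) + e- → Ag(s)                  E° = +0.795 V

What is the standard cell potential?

+0.925 V

Of the two couples in this cell, the one with the more positive reduction potential is reduced at the cathode: here that is Ag⁺/Ag (+0.795 V); Pb²⁺/Pb (−0.130 V) is the anode.
E°cell = E°(cathode) − E°(anode) = +0.795 − (−0.130) = +0.925 V.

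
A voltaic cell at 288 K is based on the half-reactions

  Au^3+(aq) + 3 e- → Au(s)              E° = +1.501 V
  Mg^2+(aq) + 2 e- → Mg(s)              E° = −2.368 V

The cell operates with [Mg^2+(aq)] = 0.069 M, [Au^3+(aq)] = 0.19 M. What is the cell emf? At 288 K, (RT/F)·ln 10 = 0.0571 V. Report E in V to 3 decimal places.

Since E°(Au³⁺/Au) > E°(Mg²⁺/Mg), Au³⁺/Au serves as the cathode.
E°cell = E°cat − E°an = +1.501 − (−2.368) = +3.869 V; n = 6.
For the overall reaction 2 Au^3+(aq) + 3 Mg(s) → 2 Au(s) + 3 Mg^2+(aq), Q = [Mg^2+(aq)]^3 / [Au^3+(aq)]^2 = 0.0091, giving log Q = −2.041.
E = E° − (0.0571/n)·log Q = +3.869 − (0.0571/6)(−2.041) = +3.888 V.

+3.888 V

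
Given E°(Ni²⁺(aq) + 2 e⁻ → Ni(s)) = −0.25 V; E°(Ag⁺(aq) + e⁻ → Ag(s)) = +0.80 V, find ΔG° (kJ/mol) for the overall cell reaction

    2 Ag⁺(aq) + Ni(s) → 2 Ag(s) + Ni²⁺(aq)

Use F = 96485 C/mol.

−203 kJ/mol

In the reaction as written Ag⁺(aq) is reduced, so the Ag⁺/Ag couple is the cathode and Ni²⁺/Ni is the anode.
E°cell = +0.80 − (−0.25) = +1.05 V; balancing electrons gives n = 2.
ΔG° = −nFE°cell = −(2)(96485)(+1.05) J/mol = −203 kJ/mol.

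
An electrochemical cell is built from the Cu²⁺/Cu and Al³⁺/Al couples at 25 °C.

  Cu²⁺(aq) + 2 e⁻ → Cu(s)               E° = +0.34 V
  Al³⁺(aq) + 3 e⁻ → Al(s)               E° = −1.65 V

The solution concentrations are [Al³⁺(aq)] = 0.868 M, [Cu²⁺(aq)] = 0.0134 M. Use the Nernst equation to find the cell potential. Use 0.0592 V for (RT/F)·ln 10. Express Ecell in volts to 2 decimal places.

Cu²⁺/Cu is reduced (cathode, E° = +0.34 V) and Al³⁺/Al is oxidized (anode).
E°cell = E°cat − E°an = +0.34 − (−1.65) = +1.99 V; n = 6.
Balancing gives 3 Cu²⁺(aq) + 2 Al(s) → 3 Cu(s) + 2 Al³⁺(aq); hence Q = [Al³⁺(aq)]^2 / [Cu²⁺(aq)]^3 = 3.13×10^5 (log Q = 5.496).
E = E° − (0.0592/n)·log Q = +1.99 − (0.0592/6)(5.496) = +1.94 V.

+1.94 V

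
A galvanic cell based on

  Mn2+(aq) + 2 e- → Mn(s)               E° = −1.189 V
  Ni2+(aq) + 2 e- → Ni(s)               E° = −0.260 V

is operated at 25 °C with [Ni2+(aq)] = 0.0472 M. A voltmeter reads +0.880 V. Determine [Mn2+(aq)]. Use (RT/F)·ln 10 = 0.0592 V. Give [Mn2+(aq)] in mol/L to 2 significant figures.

2.1 M

Ni²⁺/Ni is the cathode (higher E°); E°cell = −0.260 − (−1.189) = +0.929 V with n = 2.
Since E = E° − (0.0592/n)·log Q, log Q = n(E° − E)/0.0592 = 1.655.
Balancing electrons gives Ni2+(aq) + Mn(s) → Ni(s) + Mn2+(aq); thus Q = [Mn2+(aq)] / [Ni2+(aq)].
Substituting the known concentrations and solving, log [Mn2+(aq)] = 0.329 and [Mn2+(aq)] = 2.1 M.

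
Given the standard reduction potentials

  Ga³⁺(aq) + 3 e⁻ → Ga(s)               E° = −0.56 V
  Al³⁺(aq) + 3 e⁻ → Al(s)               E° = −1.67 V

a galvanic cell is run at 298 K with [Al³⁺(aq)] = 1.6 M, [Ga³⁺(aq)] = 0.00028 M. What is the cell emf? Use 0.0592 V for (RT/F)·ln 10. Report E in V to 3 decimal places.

+1.036 V

Since E°(Ga³⁺/Ga) > E°(Al³⁺/Al), Ga³⁺/Ga serves as the cathode.
The standard potential is −0.56 − (−1.67) = +1.11 V and the balanced reaction transfers n = 3 electrons.
For the overall reaction Ga³⁺(aq) + Al(s) → Ga(s) + Al³⁺(aq), Q = [Al³⁺(aq)] / [Ga³⁺(aq)] = 5.71×10^3, giving log Q = 3.757.
E = E° − (0.0592/n)·log Q = +1.11 − (0.0592/3)(3.757) = +1.036 V.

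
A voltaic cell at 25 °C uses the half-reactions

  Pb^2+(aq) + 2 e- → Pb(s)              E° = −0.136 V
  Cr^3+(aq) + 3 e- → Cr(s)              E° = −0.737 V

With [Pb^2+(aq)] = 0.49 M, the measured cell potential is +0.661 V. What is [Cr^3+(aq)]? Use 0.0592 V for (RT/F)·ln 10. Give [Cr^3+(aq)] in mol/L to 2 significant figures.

0.00031 M

Pb²⁺/Pb is the cathode (higher E°); E°cell = −0.136 − (−0.737) = +0.601 V with n = 6.
Since E = E° − (0.0592/n)·log Q, log Q = n(E° − E)/0.0592 = −6.081.
For 3 Pb^2+(aq) + 2 Cr(s) → 3 Pb(s) + 2 Cr^3+(aq), the reaction quotient is Q = [Cr^3+(aq)]^2 / [Pb^2+(aq)]^3.
Substituting the known concentrations and solving, log [Cr^3+(aq)] = −3.505 and [Cr^3+(aq)] = 0.00031 M.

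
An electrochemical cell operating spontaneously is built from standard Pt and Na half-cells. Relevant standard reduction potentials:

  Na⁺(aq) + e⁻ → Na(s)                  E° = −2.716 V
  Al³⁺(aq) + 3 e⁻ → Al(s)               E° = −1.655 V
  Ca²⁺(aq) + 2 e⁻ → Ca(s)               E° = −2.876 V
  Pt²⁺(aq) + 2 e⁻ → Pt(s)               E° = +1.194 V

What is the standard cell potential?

+3.910 V

Of the two couples in this cell, the one with the more positive reduction potential is reduced at the cathode: here that is Pt²⁺/Pt (+1.194 V); Na⁺/Na (−2.716 V) is the anode.
E°cell = E°(cathode) − E°(anode) = +1.194 − (−2.716) = +3.910 V.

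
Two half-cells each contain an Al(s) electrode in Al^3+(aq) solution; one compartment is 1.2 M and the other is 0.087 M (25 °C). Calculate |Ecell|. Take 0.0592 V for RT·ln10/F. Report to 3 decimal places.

For a concentration cell E°cell = 0, since both electrodes use the same couple.
The compartment with the higher Al^3+(aq) concentration (1.2 M) acts as the cathode; ions are reduced there and produced at the dilute (0.087 M) anode.
With n = 3, Ecell = −(0.0592/3)·log([dilute]/[conc]) = −(0.0592/3)·log(0.087/1.2) = +0.022 V.

0.022 V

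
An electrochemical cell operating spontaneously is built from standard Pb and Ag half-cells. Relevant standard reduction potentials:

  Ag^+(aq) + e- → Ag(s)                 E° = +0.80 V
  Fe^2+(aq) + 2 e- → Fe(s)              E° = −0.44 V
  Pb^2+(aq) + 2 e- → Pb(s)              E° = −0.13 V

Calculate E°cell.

Of the two couples in this cell, the one with the more positive reduction potential is reduced at the cathode: here that is Ag⁺/Ag (+0.80 V); Pb²⁺/Pb (−0.13 V) is the anode.
E°cell = E°(cathode) − E°(anode) = +0.80 − (−0.13) = +0.93 V.

+0.93 V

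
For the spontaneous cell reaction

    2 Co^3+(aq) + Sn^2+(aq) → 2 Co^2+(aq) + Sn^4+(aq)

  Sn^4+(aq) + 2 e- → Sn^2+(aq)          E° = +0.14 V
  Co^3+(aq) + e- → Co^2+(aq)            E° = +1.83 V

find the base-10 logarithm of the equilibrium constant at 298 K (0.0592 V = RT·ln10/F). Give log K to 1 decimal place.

The Co³⁺/Co²⁺ couple is reduced (cathode); E°cell = +1.83 − (+0.14) = +1.69 V with n = 2.
At equilibrium E = 0, so log K = nE°cell / 0.0592 = (2)(+1.69) / 0.0592 = 57.1.

log K = 57.1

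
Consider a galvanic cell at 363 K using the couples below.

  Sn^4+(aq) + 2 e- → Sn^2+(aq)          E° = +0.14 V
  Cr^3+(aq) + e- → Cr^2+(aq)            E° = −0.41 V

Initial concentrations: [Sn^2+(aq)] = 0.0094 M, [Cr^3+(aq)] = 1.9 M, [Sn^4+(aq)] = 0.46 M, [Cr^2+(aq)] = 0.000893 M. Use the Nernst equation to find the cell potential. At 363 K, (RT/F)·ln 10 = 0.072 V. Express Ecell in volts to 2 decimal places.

The Sn⁴⁺/Sn²⁺ couple has the more positive E°, so it is the cathode; Cr³⁺/Cr²⁺ is the anode.
E°cell = +0.14 − (−0.41) = +0.55 V, with n = 2 electrons transferred.
For the overall reaction Sn^4+(aq) + 2 Cr^2+(aq) → Sn^2+(aq) + 2 Cr^3+(aq), Q = ([Sn^2+(aq)]·[Cr^3+(aq)]^2) / ([Sn^4+(aq)]·[Cr^2+(aq)]^2) = 9.25×10^4, giving log Q = 4.966.
Applying E = E° − (RT ln10/nF)·log Q gives +0.55 − (0.072/2)(4.966) = +0.37 V.

+0.37 V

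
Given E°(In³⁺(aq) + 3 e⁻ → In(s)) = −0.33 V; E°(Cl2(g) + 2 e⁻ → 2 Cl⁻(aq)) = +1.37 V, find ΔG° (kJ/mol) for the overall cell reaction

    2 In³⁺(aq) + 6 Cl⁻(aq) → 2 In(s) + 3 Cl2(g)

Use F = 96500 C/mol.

+984 kJ/mol

In the reaction as written In³⁺(aq) is reduced, so the In³⁺/In couple is the cathode and Cl₂/Cl⁻ is the anode.
E°cell = −0.33 − (+1.37) = −1.70 V; balancing electrons gives n = 6.
ΔG° = −nFE°cell = −(6)(96500)(−1.70) J/mol = +984 kJ/mol.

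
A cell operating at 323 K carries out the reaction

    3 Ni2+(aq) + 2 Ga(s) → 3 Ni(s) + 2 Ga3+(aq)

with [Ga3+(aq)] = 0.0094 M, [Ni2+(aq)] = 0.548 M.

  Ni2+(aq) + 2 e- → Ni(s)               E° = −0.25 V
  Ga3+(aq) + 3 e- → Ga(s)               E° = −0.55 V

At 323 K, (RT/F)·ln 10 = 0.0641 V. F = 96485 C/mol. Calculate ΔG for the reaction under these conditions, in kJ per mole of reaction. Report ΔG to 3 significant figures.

The standard cell potential is −0.25 − (−0.55) = +0.30 V, with n = 6 electrons in the balanced equation.
Q = [Ga3+(aq)]^2 / [Ni2+(aq)]^3 = 0.000537, so log Q = −3.270 and E = +0.30 − (0.0641/6)(−3.270) = +0.3349 V.
Finally ΔG = −nFE = −(6)(96485 C/mol)(+0.3349 V) = −194 kJ/mol.

−194 kJ/mol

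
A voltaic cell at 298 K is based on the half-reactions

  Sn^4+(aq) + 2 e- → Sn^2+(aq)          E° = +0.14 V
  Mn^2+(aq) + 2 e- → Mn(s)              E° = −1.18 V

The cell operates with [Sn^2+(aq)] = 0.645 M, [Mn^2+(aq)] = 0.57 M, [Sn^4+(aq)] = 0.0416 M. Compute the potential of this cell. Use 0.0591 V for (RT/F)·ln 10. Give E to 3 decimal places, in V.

+1.292 V

Since E°(Sn⁴⁺/Sn²⁺) > E°(Mn²⁺/Mn), Sn⁴⁺/Sn²⁺ serves as the cathode.
E°cell = +0.14 − (−1.18) = +1.32 V, with n = 2 electrons transferred.
The balanced reaction is Sn^4+(aq) + Mn(s) → Sn^2+(aq) + Mn^2+(aq), so Q = ([Sn^2+(aq)]·[Mn^2+(aq)]) / [Sn^4+(aq)] = 8.84 and log Q = 0.946.
By the Nernst equation, E = +1.32 − (0.0591/2)·(0.946) = +1.292 V.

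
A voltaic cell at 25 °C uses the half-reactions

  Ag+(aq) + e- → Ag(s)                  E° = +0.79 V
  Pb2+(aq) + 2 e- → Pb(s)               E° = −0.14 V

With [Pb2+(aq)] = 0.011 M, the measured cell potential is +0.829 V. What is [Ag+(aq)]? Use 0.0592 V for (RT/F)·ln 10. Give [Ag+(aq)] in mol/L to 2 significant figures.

0.0021 M

The Ag⁺/Ag couple has the larger reduction potential, so it is the cathode: E°cell = +0.79 − (−0.14) = +0.93 V and n = 2.
From the Nernst equation, log Q = n(E° − E)/0.0592 = 2·(+0.93 − (+0.829))/0.0592 = 3.412.
The balanced reaction is 2 Ag+(aq) + Pb(s) → 2 Ag(s) + Pb2+(aq), so Q = [Pb2+(aq)] / [Ag+(aq)]^2.
Solving for the unknown gives log [Ag+(aq)] = −2.685, so [Ag+(aq)] ≈ 0.0021 M.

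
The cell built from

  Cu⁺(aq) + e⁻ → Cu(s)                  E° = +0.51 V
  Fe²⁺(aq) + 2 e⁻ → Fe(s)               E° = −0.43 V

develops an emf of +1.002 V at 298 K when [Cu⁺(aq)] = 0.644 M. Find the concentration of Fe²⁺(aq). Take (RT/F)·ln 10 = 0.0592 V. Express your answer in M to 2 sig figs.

Cu⁺/Cu is the cathode (higher E°); E°cell = +0.51 − (−0.43) = +0.94 V with n = 2.
Rearranging E = E° − (0.0592/n)·log Q gives log Q = 2(+0.94 − (+1.002))/0.0592 = −2.095.
The balanced reaction is 2 Cu⁺(aq) + Fe(s) → 2 Cu(s) + Fe²⁺(aq), so Q = [Fe²⁺(aq)] / [Cu⁺(aq)]^2.
Solving for the unknown gives log [Fe²⁺(aq)] = −2.477, so [Fe²⁺(aq)] ≈ 0.0033 M.

0.0033 M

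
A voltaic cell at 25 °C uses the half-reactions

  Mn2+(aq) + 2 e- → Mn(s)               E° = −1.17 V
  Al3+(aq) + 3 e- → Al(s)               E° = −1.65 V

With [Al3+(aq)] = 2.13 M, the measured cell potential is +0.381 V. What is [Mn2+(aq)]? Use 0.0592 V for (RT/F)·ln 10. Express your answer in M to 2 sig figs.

With Mn²⁺/Mn at the cathode and Al³⁺/Al at the anode, E°cell = −1.17 − (−1.65) = +0.48 V (n = 6).
Rearranging E = E° − (0.0592/n)·log Q gives log Q = 6(+0.48 − (+0.381))/0.0592 = 10.034.
For 3 Mn2+(aq) + 2 Al(s) → 3 Mn(s) + 2 Al3+(aq), the reaction quotient is Q = [Al3+(aq)]^2 / [Mn2+(aq)]^3.
Solving for the unknown gives log [Mn2+(aq)] = −3.126, so [Mn2+(aq)] ≈ 0.00075 M.

0.00075 M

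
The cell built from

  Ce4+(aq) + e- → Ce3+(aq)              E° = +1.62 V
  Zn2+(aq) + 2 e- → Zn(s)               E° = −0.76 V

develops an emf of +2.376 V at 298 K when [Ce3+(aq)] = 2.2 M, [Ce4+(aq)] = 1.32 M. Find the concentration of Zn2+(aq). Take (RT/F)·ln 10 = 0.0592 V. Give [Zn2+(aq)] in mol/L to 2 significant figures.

Ce⁴⁺/Ce³⁺ is the cathode (higher E°); E°cell = +1.62 − (−0.76) = +2.38 V with n = 2.
From the Nernst equation, log Q = n(E° − E)/0.0592 = 2·(+2.38 − (+2.376))/0.0592 = 0.135.
For 2 Ce4+(aq) + Zn(s) → 2 Ce3+(aq) + Zn2+(aq), the reaction quotient is Q = ([Ce3+(aq)]^2·[Zn2+(aq)]) / [Ce4+(aq)]^2.
Isolating [Zn2+(aq)] in Q = 10^{0.135} yields log [Zn2+(aq)] = −0.309, i.e. 0.49 M.

0.49 M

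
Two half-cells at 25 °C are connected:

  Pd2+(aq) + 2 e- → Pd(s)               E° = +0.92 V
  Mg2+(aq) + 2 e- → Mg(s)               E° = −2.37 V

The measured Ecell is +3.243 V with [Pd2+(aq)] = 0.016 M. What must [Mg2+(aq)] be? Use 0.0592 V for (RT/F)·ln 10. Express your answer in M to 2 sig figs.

0.62 M

The Pd²⁺/Pd couple has the larger reduction potential, so it is the cathode: E°cell = +0.92 − (−2.37) = +3.29 V and n = 2.
Rearranging E = E° − (0.0592/n)·log Q gives log Q = 2(+3.29 − (+3.243))/0.0592 = 1.588.
The balanced reaction is Pd2+(aq) + Mg(s) → Pd(s) + Mg2+(aq), so Q = [Mg2+(aq)] / [Pd2+(aq)].
Solving for the unknown gives log [Mg2+(aq)] = −0.208, so [Mg2+(aq)] ≈ 0.62 M.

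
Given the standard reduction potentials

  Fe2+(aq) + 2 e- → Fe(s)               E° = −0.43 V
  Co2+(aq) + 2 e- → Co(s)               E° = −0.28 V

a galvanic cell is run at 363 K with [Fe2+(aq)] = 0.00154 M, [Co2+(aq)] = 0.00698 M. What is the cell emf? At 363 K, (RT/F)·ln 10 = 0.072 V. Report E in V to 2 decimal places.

+0.17 V

The Co²⁺/Co couple has the more positive E°, so it is the cathode; Fe²⁺/Fe is the anode.
E°cell = E°cat − E°an = −0.28 − (−0.43) = +0.15 V; n = 2.
The balanced reaction is Co2+(aq) + Fe(s) → Co(s) + Fe2+(aq), so Q = [Fe2+(aq)] / [Co2+(aq)] = 0.221 and log Q = −0.656.
By the Nernst equation, E = +0.15 − (0.072/2)·(−0.656) = +0.17 V.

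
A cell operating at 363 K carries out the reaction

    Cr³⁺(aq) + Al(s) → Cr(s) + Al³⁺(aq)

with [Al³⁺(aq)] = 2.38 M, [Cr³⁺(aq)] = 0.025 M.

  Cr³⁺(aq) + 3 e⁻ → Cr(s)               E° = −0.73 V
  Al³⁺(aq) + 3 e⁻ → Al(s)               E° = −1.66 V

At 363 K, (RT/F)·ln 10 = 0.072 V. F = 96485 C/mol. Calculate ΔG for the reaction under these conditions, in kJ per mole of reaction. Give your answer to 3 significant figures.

−255 kJ/mol

With Cr³⁺/Cr reduced at the cathode, E°cell = −0.73 − (−1.66) = +0.93 V and n = 3.
Here Q = [Al³⁺(aq)] / [Cr³⁺(aq)] = 95.2 (log Q = 1.979), giving E = +0.93 − (0.072/3)·(1.979) = +0.8825 V.
ΔG = −nFE = −(3)(96485)(+0.8825) J/mol = −255 kJ/mol.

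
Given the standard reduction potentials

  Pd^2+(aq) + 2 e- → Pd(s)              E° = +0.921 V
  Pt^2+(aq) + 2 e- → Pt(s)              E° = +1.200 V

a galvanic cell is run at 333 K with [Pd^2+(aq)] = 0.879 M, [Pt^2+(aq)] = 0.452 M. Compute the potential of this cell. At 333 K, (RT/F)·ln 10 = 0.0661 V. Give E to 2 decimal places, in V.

+0.27 V

Since E°(Pt²⁺/Pt) > E°(Pd²⁺/Pd), Pt²⁺/Pt serves as the cathode.
The standard potential is +1.200 − (+0.921) = +0.279 V and the balanced reaction transfers n = 2 electrons.
The balanced reaction is Pt^2+(aq) + Pd(s) → Pt(s) + Pd^2+(aq), so Q = [Pd^2+(aq)] / [Pt^2+(aq)] = 1.94 and log Q = 0.289.
Applying E = E° − (RT ln10/nF)·log Q gives +0.279 − (0.0661/2)(0.289) = +0.27 V.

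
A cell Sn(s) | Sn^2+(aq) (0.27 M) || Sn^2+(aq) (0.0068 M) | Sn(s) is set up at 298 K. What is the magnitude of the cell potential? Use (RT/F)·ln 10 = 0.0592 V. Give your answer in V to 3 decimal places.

0.047 V

For a concentration cell E°cell = 0, since both electrodes use the same couple.
The compartment with the higher Sn^2+(aq) concentration (0.27 M) acts as the cathode; ions are reduced there and produced at the dilute (0.0068 M) anode.
With n = 2, Ecell = −(0.0592/2)·log([dilute]/[conc]) = −(0.0592/2)·log(0.0068/0.27) = +0.047 V.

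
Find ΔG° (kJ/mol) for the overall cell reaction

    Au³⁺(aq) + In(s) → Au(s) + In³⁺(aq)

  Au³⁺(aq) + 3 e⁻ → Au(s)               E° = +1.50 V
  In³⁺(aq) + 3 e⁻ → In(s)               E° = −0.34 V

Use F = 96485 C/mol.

−533 kJ/mol

In the reaction as written Au³⁺(aq) is reduced, so the Au³⁺/Au couple is the cathode and In³⁺/In is the anode.
E°cell = +1.50 − (−0.34) = +1.84 V; balancing electrons gives n = 3.
ΔG° = −nFE°cell = −(3)(96485)(+1.84) J/mol = −533 kJ/mol.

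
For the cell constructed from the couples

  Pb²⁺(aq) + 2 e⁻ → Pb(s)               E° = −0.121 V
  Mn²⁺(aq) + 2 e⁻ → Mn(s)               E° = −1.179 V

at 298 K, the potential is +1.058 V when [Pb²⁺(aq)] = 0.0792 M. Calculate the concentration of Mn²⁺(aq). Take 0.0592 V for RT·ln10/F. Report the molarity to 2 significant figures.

Pb²⁺/Pb is the cathode (higher E°); E°cell = −0.121 − (−1.179) = +1.058 V with n = 2.
Rearranging E = E° − (0.0592/n)·log Q gives log Q = 2(+1.058 − (+1.058))/0.0592 = 0.000.
For Pb²⁺(aq) + Mn(s) → Pb(s) + Mn²⁺(aq), the reaction quotient is Q = [Mn²⁺(aq)] / [Pb²⁺(aq)].
Isolating [Mn²⁺(aq)] in Q = 10^{0.000} yields log [Mn²⁺(aq)] = −1.101, i.e. 0.079 M.

0.079 M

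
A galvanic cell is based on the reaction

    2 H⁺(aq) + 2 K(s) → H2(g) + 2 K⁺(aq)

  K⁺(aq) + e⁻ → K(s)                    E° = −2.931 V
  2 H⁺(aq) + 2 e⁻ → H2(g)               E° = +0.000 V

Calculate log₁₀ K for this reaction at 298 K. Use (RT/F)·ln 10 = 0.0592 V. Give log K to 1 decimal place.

The 2H⁺/H₂ couple is reduced (cathode); E°cell = +0.000 − (−2.931) = +2.931 V with n = 2.
At equilibrium E = 0, so log K = nE°cell / 0.0592 = (2)(+2.931) / 0.0592 = 99.0.

log K = 99.0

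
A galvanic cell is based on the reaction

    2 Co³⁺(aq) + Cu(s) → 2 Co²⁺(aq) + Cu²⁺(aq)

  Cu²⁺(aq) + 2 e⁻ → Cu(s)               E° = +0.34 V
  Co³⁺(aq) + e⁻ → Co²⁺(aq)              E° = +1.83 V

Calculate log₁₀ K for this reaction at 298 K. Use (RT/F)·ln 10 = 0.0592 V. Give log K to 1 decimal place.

log K = 50.3

The Co³⁺/Co²⁺ couple is reduced (cathode); E°cell = +1.83 − (+0.34) = +1.49 V with n = 2.
At equilibrium E = 0, so log K = nE°cell / 0.0592 = (2)(+1.49) / 0.0592 = 50.3.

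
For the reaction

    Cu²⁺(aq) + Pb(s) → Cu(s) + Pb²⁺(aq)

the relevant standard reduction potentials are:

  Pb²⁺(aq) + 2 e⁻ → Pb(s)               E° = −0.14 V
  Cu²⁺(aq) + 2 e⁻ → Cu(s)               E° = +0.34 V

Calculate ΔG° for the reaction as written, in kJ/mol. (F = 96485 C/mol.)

−92.6 kJ/mol

In the reaction as written Cu²⁺(aq) is reduced, so the Cu²⁺/Cu couple is the cathode and Pb²⁺/Pb is the anode.
E°cell = +0.34 − (−0.14) = +0.48 V; balancing electrons gives n = 2.
ΔG° = −nFE°cell = −(2)(96485)(+0.48) J/mol = −92.6 kJ/mol.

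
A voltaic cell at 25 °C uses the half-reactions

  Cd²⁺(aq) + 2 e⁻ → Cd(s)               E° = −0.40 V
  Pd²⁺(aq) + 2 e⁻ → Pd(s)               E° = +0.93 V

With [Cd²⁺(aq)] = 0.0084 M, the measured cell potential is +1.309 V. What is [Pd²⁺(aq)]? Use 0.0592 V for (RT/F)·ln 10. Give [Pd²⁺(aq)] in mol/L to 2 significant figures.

The Pd²⁺/Pd couple has the larger reduction potential, so it is the cathode: E°cell = +0.93 − (−0.40) = +1.33 V and n = 2.
From the Nernst equation, log Q = n(E° − E)/0.0592 = 2·(+1.33 − (+1.309))/0.0592 = 0.709.
Balancing electrons gives Pd²⁺(aq) + Cd(s) → Pd(s) + Cd²⁺(aq); thus Q = [Cd²⁺(aq)] / [Pd²⁺(aq)].
Solving for the unknown gives log [Pd²⁺(aq)] = −2.785, so [Pd²⁺(aq)] ≈ 0.0016 M.

0.0016 M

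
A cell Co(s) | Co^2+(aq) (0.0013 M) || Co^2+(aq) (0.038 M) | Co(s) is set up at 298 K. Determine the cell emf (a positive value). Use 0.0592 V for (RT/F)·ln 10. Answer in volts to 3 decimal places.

For a concentration cell E°cell = 0, since both electrodes use the same couple.
The compartment with the higher Co^2+(aq) concentration (0.038 M) acts as the cathode; ions are reduced there and produced at the dilute (0.0013 M) anode.
With n = 2, Ecell = −(0.0592/2)·log([dilute]/[conc]) = −(0.0592/2)·log(0.0013/0.038) = +0.043 V.

0.043 V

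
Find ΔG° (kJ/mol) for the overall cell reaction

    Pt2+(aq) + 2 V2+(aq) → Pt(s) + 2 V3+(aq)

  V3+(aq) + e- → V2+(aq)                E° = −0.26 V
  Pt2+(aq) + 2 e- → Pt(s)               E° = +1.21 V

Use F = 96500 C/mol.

In the reaction as written Pt2+(aq) is reduced, so the Pt²⁺/Pt couple is the cathode and V³⁺/V²⁺ is the anode.
E°cell = +1.21 − (−0.26) = +1.47 V; balancing electrons gives n = 2.
ΔG° = −nFE°cell = −(2)(96500)(+1.47) J/mol = −284 kJ/mol.

−284 kJ/mol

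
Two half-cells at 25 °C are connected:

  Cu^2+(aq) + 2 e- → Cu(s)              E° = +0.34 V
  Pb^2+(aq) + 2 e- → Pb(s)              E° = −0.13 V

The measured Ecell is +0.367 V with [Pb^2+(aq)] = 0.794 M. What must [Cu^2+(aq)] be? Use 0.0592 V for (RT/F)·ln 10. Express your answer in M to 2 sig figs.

0.00026 M

With Cu²⁺/Cu at the cathode and Pb²⁺/Pb at the anode, E°cell = +0.34 − (−0.13) = +0.47 V (n = 2).
Since E = E° − (0.0592/n)·log Q, log Q = n(E° − E)/0.0592 = 3.480.
The balanced reaction is Cu^2+(aq) + Pb(s) → Cu(s) + Pb^2+(aq), so Q = [Pb^2+(aq)] / [Cu^2+(aq)].
Isolating [Cu^2+(aq)] in Q = 10^{3.480} yields log [Cu^2+(aq)] = −3.580, i.e. 0.00026 M.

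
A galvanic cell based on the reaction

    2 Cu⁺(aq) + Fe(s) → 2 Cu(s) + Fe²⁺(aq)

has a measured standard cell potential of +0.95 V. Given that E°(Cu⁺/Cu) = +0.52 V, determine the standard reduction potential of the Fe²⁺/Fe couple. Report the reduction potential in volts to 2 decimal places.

−0.43 V

In the reaction as written the Cu⁺/Cu couple is reduced (cathode) and Fe²⁺/Fe is oxidized (anode), so E°cell = E°(Cu⁺/Cu) − E°(Fe²⁺/Fe).
E°(Fe²⁺/Fe) = E°(cathode) − E°cell = +0.52 − (+0.95) = −0.43 V.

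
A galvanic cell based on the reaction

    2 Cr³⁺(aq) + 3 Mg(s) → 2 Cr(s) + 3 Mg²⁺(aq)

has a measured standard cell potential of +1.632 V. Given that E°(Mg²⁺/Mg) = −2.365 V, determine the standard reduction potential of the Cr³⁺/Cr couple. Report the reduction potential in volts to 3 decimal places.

In the reaction as written the Cr³⁺/Cr couple is reduced (cathode) and Mg²⁺/Mg is oxidized (anode), so E°cell = E°(Cr³⁺/Cr) − E°(Mg²⁺/Mg).
E°(Cr³⁺/Cr) = E°cell + E°(anode) = +1.632 + (−2.365) = −0.733 V.

−0.733 V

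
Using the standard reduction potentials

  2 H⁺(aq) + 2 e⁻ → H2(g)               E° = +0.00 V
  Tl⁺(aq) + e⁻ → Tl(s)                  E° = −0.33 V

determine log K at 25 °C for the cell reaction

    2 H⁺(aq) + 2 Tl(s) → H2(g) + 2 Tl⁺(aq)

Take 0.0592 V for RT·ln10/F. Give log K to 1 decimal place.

The 2H⁺/H₂ couple is reduced (cathode); E°cell = +0.00 − (−0.33) = +0.33 V with n = 2.
At equilibrium E = 0, so log K = nE°cell / 0.0592 = (2)(+0.33) / 0.0592 = 11.1.

log K = 11.1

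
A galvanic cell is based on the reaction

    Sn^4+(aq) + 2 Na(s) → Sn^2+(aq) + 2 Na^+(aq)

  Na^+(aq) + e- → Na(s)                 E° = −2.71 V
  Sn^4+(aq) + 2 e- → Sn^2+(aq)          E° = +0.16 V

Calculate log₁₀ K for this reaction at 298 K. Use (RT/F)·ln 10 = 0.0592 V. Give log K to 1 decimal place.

The Sn⁴⁺/Sn²⁺ couple is reduced (cathode); E°cell = +0.16 − (−2.71) = +2.87 V with n = 2.
At equilibrium E = 0, so log K = nE°cell / 0.0592 = (2)(+2.87) / 0.0592 = 97.0.

log K = 97.0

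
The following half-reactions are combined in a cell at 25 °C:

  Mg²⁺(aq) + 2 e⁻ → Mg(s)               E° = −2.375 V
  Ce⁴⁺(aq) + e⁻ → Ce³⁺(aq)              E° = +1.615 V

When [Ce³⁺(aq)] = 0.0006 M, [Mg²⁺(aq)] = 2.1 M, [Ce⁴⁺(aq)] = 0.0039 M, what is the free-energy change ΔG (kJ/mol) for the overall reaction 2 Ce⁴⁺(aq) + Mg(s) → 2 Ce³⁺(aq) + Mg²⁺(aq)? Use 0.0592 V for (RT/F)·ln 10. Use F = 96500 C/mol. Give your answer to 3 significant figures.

E°cell = +1.615 − (−2.375) = +3.990 V; the balanced reaction transfers n = 2 electrons.
The reaction quotient is ([Ce³⁺(aq)]^2·[Mg²⁺(aq)]) / [Ce⁴⁺(aq)]^2 = 0.0497; by Nernst, E = +3.990 − (0.0592/2)(−1.304) = +4.0286 V.
Finally ΔG = −nFE = −(2)(96500 C/mol)(+4.0286 V) = −778 kJ/mol.

−778 kJ/mol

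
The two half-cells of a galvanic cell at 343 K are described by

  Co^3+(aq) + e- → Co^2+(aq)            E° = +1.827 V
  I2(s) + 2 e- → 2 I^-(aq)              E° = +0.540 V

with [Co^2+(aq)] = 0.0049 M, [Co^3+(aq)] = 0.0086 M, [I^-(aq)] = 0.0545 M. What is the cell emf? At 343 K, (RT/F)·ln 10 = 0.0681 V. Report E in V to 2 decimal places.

+1.22 V

Since E°(Co³⁺/Co²⁺) > E°(I₂/I⁻), Co³⁺/Co²⁺ serves as the cathode.
The standard potential is +1.827 − (+0.540) = +1.287 V and the balanced reaction transfers n = 2 electrons.
The balanced reaction is 2 Co^3+(aq) + 2 I^-(aq) → 2 Co^2+(aq) + I2(s), so Q = [Co^2+(aq)]^2 / ([Co^3+(aq)]^2·[I^-(aq)]^2) = 109 and log Q = 2.039.
Applying E = E° − (RT ln10/nF)·log Q gives +1.287 − (0.0681/2)(2.039) = +1.22 V.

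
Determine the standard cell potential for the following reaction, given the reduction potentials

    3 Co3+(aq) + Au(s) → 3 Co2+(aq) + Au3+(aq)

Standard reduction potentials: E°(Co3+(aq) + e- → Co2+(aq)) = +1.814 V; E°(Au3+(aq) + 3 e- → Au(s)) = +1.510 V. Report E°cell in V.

+0.304 V

Co3+(aq) gains electrons, so the Co³⁺/Co²⁺ couple is the cathode; the Au³⁺/Au couple is the anode.
E°cell = E°(cathode) − E°(anode) = +1.814 − (+1.510) = +0.304 V.
The positive value indicates the reaction is spontaneous as written.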